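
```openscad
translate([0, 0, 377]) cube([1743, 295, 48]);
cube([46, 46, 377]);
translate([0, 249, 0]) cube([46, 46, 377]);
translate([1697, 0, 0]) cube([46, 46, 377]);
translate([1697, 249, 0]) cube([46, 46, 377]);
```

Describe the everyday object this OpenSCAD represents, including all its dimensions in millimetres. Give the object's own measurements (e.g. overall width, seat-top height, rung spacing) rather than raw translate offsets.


A bench: a 1743×295 mm seat slab, 48 mm thick, top at z = 425 mm, on four 46×46 mm square legs flush with the seat corners and standing on z = 0.


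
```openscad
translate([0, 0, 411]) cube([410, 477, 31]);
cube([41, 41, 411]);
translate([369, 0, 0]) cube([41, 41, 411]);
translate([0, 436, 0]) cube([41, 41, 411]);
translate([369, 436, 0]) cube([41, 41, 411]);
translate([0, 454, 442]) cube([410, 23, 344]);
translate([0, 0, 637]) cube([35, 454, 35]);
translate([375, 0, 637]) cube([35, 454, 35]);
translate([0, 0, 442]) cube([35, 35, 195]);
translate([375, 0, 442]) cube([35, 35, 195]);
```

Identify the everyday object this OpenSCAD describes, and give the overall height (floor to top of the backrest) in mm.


A chair. The overall height is 786 mm.

A slab on four corner posts with a tall panel at the back — a chair. The seat slab sits at z = 411 with thickness 31, and the 344 mm backrest starts at the seat top, so the overall height is 411 + 31 + 344 = 786 mm.


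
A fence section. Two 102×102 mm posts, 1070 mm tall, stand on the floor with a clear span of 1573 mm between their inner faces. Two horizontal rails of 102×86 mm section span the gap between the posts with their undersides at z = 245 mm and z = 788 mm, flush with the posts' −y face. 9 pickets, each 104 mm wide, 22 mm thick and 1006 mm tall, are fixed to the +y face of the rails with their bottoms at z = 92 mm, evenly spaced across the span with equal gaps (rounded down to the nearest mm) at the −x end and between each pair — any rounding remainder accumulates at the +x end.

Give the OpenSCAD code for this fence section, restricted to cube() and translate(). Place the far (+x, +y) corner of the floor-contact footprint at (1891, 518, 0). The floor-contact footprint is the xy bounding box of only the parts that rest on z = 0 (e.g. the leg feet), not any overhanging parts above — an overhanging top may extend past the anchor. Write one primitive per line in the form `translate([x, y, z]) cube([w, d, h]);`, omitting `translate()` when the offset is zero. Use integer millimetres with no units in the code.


translate([114, 416, 0]) cube([102, 102, 1070]);
translate([1789, 416, 0]) cube([102, 102, 1070]);
translate([216, 416, 245]) cube([1573, 102, 86]);
translate([216, 416, 788]) cube([1573, 102, 86]);
translate([279, 518, 92]) cube([104, 22, 1006]);
translate([446, 518, 92]) cube([104, 22, 1006]);
translate([613, 518, 92]) cube([104, 22, 1006]);
translate([780, 518, 92]) cube([104, 22, 1006]);
translate([947, 518, 92]) cube([104, 22, 1006]);
translate([1114, 518, 92]) cube([104, 22, 1006]);
translate([1281, 518, 92]) cube([104, 22, 1006]);
translate([1448, 518, 92]) cube([104, 22, 1006]);
translate([1615, 518, 92]) cube([104, 22, 1006]);


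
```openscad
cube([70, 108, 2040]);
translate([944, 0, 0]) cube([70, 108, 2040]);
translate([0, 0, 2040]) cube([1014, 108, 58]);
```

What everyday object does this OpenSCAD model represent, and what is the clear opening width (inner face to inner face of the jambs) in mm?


A door frame. The clear opening width is 874 mm.

Two 2040 mm tall posts with a header on top — a door frame. The left jamb is 70 mm wide at x = 0; the right jamb starts at x = 944. The clear opening is 944 − 70 = 874 mm.


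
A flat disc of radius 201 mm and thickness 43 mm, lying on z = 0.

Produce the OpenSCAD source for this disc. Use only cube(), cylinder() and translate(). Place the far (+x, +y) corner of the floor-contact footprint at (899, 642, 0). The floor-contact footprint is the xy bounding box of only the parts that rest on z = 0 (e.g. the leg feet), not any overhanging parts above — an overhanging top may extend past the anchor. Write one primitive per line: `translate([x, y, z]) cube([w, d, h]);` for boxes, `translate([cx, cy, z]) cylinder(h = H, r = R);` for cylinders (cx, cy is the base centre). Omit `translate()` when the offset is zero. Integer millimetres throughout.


translate([698, 441, 0]) cylinder(h = 43, r = 201);


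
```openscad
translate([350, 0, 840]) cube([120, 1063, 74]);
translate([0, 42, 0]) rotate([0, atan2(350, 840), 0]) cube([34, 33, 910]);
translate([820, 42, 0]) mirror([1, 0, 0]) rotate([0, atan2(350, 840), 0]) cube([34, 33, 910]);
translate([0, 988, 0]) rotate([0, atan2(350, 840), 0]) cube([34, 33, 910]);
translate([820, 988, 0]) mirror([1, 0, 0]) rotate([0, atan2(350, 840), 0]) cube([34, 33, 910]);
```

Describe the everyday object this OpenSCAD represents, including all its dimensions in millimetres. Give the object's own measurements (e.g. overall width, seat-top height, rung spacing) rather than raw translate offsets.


A sawhorse. A 120×1063×74 mm beam (x, y, z) sits on two A-frame leg pairs. Each pair is two raked legs of 34×33 mm section (33 mm along y) splaying symmetrically in x. Each leg rises 840 mm vertically over 350 mm of horizontal reach and is 910 mm long along its own axis. Every leg's outer bottom edge rests on the floor and its outer top edge meets a bottom edge of the beam — the left legs (tilting toward +x) meet the beam's −x bottom edge, the right legs (their mirror images, tilting toward −x) meet its +x bottom edge — so the leg tops tuck under the beam, the beam's underside is 840 mm above the floor, and the feet are 820 mm apart outside-to-outside with the beam centred between them. The two leg pairs are set in 42 mm from either end of the beam.


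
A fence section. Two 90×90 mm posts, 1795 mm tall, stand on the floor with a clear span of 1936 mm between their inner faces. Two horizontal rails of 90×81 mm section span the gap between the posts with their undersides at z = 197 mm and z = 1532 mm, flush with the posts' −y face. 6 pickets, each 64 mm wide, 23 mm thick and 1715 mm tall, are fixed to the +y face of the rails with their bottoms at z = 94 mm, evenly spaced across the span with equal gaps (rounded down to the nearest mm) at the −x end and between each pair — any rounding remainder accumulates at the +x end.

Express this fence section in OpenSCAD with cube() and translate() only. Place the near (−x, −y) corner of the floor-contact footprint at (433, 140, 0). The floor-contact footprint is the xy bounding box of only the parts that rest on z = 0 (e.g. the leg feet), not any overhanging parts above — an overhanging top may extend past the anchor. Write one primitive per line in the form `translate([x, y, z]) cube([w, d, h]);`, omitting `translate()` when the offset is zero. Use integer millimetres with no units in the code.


translate([433, 140, 0]) cube([90, 90, 1795]);
translate([2459, 140, 0]) cube([90, 90, 1795]);
translate([523, 140, 197]) cube([1936, 90, 81]);
translate([523, 140, 1532]) cube([1936, 90, 81]);
translate([744, 230, 94]) cube([64, 23, 1715]);
translate([1029, 230, 94]) cube([64, 23, 1715]);
translate([1314, 230, 94]) cube([64, 23, 1715]);
translate([1599, 230, 94]) cube([64, 23, 1715]);
translate([1884, 230, 94]) cube([64, 23, 1715]);
translate([2169, 230, 94]) cube([64, 23, 1715]);


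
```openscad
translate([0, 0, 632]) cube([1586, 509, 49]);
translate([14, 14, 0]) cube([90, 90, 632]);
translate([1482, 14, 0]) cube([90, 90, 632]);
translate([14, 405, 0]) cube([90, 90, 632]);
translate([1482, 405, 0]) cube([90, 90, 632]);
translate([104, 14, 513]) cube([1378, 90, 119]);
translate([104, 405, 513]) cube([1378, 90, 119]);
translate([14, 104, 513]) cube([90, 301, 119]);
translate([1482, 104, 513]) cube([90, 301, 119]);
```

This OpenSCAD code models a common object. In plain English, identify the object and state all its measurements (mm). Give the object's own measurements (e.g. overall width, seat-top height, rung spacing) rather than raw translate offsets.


A rectangular dining table. The top is 1586×509×49 mm with its upper surface at z = 681 mm. It stands on four 90×90 mm square legs, each inset 14 mm from the nearest pair of top edges, running from the floor to the underside of the top. Four apron rails, 90 mm thick and 119 mm tall, run between adjacent legs with their top edges flush with the underside of the top and their outer faces flush with the legs' outer faces.


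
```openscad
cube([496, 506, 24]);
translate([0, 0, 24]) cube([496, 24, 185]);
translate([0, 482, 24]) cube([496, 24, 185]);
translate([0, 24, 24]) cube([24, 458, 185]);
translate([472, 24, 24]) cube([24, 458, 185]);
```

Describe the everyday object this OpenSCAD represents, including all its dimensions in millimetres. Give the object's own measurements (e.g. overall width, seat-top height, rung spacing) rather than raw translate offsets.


An open-topped rectangular box: outside dimensions 496×506×209 mm, with a uniform wall and base thickness of 24 mm. The base is a full 496×506 slab on the floor; four walls sit on top of the base. The front and back walls (the −y and +y sides) span the full width; the two side walls fit between them.


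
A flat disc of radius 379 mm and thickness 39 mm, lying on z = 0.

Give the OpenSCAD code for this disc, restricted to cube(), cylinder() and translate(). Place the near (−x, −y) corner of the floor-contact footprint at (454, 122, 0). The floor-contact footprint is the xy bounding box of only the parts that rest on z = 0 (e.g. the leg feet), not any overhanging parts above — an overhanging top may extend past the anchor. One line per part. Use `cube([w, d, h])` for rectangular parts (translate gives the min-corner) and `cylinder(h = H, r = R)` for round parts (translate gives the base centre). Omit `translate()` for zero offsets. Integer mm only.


translate([833, 501, 0]) cylinder(h = 39, r = 379);


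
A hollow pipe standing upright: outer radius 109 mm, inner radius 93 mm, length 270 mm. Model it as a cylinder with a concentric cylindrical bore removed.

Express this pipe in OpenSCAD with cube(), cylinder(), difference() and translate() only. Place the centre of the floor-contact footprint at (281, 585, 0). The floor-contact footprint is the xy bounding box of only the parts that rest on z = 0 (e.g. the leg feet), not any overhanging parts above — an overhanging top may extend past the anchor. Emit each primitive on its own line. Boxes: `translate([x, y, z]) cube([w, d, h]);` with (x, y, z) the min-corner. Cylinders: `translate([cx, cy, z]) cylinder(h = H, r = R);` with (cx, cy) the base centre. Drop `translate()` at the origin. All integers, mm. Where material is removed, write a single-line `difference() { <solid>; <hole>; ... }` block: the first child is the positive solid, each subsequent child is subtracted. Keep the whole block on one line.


difference() { translate([281, 585, 0]) cylinder(h = 270, r = 109); translate([281, 585, 0]) cylinder(h = 270, r = 93); }


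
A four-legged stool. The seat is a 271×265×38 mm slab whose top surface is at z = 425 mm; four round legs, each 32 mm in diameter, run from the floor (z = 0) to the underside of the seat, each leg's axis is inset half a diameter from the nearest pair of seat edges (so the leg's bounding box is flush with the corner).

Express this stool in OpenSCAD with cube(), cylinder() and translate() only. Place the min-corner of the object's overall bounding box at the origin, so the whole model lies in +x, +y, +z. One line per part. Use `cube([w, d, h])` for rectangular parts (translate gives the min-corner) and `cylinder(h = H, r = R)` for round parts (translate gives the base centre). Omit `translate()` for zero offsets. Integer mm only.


translate([0, 0, 387]) cube([271, 265, 38]);
translate([16, 16, 0]) cylinder(h = 387, r = 16);
translate([255, 16, 0]) cylinder(h = 387, r = 16);
translate([16, 249, 0]) cylinder(h = 387, r = 16);
translate([255, 249, 0]) cylinder(h = 387, r = 16);


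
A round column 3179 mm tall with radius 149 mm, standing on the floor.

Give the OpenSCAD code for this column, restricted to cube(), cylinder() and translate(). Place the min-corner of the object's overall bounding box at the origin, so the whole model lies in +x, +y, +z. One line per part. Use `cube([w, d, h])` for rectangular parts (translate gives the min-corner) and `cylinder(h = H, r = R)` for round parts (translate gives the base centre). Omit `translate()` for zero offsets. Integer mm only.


translate([149, 149, 0]) cylinder(h = 3179, r = 149);


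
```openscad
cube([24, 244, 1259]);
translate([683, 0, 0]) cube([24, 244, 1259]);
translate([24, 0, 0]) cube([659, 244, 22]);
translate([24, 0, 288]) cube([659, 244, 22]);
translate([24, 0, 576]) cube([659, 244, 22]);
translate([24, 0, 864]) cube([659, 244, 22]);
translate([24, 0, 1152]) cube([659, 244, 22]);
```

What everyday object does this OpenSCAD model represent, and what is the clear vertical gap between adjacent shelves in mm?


A bookshelf. The clear shelf gap is 266 mm.

Two tall side panels with 5 horizontal boards between them — a bookshelf. The first two shelf undersides are at z = 0 and z = 288; with shelf thickness 22, the clear gap is 288 − 0 − 22 = 266 mm.


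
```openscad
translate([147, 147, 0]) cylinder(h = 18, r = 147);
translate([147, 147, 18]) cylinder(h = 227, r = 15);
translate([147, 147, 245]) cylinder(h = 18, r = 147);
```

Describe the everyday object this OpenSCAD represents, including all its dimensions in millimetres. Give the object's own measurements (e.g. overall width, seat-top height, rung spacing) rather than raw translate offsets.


A spool: two coaxial disc flanges of radius 147 mm and thickness 18 mm, joined by a core cylinder of radius 15 mm and height 227 mm. The lower flange rests on z = 0 and the three cylinders share a vertical axis.


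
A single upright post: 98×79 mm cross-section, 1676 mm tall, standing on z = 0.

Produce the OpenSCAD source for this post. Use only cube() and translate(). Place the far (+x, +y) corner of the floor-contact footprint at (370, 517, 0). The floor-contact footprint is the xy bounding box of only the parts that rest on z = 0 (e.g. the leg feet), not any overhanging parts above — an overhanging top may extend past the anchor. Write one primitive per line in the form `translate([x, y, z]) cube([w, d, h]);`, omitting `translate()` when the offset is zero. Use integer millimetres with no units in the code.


translate([272, 438, 0]) cube([98, 79, 1676]);


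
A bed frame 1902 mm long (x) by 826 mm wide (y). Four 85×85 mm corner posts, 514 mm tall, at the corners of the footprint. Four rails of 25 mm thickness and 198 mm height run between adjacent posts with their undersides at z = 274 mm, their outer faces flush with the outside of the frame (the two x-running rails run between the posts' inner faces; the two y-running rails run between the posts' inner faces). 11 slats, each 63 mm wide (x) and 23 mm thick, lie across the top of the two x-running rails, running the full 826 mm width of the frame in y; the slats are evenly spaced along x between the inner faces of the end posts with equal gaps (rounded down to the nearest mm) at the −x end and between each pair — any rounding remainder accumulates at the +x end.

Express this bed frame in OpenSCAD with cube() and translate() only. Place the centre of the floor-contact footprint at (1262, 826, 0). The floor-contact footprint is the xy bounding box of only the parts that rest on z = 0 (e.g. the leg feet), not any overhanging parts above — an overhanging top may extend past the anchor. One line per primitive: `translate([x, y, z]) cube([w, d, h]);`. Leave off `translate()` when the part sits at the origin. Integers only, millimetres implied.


translate([311, 413, 0]) cube([85, 85, 514]);
translate([311, 1154, 0]) cube([85, 85, 514]);
translate([2128, 413, 0]) cube([85, 85, 514]);
translate([2128, 1154, 0]) cube([85, 85, 514]);
translate([396, 413, 274]) cube([1732, 25, 198]);
translate([396, 1214, 274]) cube([1732, 25, 198]);
translate([311, 498, 274]) cube([25, 656, 198]);
translate([2188, 498, 274]) cube([25, 656, 198]);
translate([482, 413, 472]) cube([63, 826, 23]);
translate([631, 413, 472]) cube([63, 826, 23]);
translate([780, 413, 472]) cube([63, 826, 23]);
translate([929, 413, 472]) cube([63, 826, 23]);
translate([1078, 413, 472]) cube([63, 826, 23]);
translate([1227, 413, 472]) cube([63, 826, 23]);
translate([1376, 413, 472]) cube([63, 826, 23]);
translate([1525, 413, 472]) cube([63, 826, 23]);
translate([1674, 413, 472]) cube([63, 826, 23]);
translate([1823, 413, 472]) cube([63, 826, 23]);
translate([1972, 413, 472]) cube([63, 826, 23]);


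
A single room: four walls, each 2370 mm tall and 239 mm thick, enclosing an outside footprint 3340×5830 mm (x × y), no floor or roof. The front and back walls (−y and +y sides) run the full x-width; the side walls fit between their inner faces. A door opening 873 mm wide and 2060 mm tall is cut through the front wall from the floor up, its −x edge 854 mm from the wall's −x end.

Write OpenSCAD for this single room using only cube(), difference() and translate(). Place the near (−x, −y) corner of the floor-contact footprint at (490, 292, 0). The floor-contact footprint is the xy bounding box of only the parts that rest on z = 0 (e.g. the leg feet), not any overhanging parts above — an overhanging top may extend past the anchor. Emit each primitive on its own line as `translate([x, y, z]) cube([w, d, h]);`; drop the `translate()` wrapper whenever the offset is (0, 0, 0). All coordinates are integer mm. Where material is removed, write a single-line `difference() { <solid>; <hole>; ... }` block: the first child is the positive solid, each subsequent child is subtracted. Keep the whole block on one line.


difference() { translate([490, 292, 0]) cube([3340, 239, 2370]); translate([1344, 292, 0]) cube([873, 239, 2060]); }
translate([490, 5883, 0]) cube([3340, 239, 2370]);
translate([490, 531, 0]) cube([239, 5352, 2370]);
translate([3591, 531, 0]) cube([239, 5352, 2370]);


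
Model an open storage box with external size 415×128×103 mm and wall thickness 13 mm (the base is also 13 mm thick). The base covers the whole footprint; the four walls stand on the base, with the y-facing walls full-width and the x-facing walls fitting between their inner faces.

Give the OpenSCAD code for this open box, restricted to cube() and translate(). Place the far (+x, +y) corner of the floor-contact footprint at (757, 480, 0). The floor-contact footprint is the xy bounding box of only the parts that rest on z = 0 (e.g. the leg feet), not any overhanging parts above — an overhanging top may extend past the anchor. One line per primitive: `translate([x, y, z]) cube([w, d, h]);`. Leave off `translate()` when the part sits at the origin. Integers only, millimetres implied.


translate([342, 352, 0]) cube([415, 128, 13]);
translate([342, 352, 13]) cube([415, 13, 90]);
translate([342, 467, 13]) cube([415, 13, 90]);
translate([342, 365, 13]) cube([13, 102, 90]);
translate([744, 365, 13]) cube([13, 102, 90]);


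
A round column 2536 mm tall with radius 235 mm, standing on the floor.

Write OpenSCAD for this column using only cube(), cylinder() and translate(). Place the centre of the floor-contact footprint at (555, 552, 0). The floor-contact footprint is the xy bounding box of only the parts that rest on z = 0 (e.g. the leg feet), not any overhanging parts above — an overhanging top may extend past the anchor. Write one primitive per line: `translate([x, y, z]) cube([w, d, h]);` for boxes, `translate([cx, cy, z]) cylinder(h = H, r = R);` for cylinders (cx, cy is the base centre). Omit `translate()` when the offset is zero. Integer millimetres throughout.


translate([555, 552, 0]) cylinder(h = 2536, r = 235);


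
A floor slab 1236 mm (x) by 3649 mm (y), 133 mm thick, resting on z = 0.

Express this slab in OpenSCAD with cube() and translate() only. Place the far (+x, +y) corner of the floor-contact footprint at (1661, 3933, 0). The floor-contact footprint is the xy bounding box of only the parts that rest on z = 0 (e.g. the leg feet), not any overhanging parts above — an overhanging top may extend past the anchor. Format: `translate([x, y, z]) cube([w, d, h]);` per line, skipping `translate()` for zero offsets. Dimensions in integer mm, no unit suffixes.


translate([425, 284, 0]) cube([1236, 3649, 133]);


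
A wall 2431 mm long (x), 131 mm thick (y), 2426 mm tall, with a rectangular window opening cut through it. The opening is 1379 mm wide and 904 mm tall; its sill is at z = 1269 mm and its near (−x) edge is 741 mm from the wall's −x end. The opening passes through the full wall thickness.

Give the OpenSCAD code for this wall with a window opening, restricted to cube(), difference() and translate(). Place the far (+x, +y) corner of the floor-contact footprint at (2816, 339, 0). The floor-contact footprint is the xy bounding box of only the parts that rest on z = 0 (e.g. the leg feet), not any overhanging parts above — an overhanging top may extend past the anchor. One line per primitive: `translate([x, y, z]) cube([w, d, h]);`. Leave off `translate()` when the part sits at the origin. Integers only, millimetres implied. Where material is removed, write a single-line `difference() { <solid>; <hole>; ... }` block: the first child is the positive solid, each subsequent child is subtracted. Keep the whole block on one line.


difference() { translate([385, 208, 0]) cube([2431, 131, 2426]); translate([1126, 208, 1269]) cube([1379, 131, 904]); }


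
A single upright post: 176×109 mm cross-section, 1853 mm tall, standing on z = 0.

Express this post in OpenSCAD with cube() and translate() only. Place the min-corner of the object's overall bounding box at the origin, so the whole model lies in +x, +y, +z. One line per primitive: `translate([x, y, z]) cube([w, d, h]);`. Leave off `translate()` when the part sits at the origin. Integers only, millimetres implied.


cube([176, 109, 1853]);


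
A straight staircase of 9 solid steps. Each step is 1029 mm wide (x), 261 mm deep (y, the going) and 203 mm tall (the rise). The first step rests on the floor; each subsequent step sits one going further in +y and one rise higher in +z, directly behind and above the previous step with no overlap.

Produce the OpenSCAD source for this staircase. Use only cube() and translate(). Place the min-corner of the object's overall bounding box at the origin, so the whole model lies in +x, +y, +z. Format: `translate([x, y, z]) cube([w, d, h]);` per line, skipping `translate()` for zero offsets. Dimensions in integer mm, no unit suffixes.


cube([1029, 261, 203]);
translate([0, 261, 203]) cube([1029, 261, 203]);
translate([0, 522, 406]) cube([1029, 261, 203]);
translate([0, 783, 609]) cube([1029, 261, 203]);
translate([0, 1044, 812]) cube([1029, 261, 203]);
translate([0, 1305, 1015]) cube([1029, 261, 203]);
translate([0, 1566, 1218]) cube([1029, 261, 203]);
translate([0, 1827, 1421]) cube([1029, 261, 203]);
translate([0, 2088, 1624]) cube([1029, 261, 203]);


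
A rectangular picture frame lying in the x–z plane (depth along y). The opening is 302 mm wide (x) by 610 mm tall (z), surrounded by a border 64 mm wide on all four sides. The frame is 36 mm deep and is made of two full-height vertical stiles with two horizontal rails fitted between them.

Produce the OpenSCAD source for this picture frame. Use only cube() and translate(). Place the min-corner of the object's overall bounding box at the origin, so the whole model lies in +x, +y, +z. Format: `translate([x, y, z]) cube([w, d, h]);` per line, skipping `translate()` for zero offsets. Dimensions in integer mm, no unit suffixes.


cube([64, 36, 738]);
translate([366, 0, 0]) cube([64, 36, 738]);
translate([64, 0, 0]) cube([302, 36, 64]);
translate([64, 0, 674]) cube([302, 36, 64]);


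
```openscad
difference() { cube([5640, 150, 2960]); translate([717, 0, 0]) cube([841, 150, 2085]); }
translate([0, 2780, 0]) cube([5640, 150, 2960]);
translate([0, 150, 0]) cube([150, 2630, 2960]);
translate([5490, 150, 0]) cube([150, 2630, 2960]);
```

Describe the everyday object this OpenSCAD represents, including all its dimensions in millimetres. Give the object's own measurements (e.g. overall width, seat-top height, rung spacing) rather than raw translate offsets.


A single room: four walls, each 2960 mm tall and 150 mm thick, enclosing an outside footprint 5640×2930 mm (x × y), no floor or roof. The front and back walls (−y and +y sides) run the full x-width; the side walls fit between their inner faces. A door opening 841 mm wide and 2085 mm tall is cut through the front wall from the floor up, its −x edge 717 mm from the wall's −x end.


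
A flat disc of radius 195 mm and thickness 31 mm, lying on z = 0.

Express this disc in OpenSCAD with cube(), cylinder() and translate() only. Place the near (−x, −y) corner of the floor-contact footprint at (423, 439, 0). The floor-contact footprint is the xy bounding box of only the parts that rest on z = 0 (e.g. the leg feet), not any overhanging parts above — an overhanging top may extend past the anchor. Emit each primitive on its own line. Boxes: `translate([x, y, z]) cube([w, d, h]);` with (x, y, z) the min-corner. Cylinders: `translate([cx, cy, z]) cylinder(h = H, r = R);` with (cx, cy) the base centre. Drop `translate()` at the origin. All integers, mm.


translate([618, 634, 0]) cylinder(h = 31, r = 195);


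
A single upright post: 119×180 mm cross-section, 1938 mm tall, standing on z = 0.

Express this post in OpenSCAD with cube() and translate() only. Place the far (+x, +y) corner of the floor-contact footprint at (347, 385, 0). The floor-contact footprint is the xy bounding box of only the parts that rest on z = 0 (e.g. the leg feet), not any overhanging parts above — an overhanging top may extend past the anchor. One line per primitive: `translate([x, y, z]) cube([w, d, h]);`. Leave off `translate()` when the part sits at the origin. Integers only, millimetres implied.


translate([228, 205, 0]) cube([119, 180, 1938]);


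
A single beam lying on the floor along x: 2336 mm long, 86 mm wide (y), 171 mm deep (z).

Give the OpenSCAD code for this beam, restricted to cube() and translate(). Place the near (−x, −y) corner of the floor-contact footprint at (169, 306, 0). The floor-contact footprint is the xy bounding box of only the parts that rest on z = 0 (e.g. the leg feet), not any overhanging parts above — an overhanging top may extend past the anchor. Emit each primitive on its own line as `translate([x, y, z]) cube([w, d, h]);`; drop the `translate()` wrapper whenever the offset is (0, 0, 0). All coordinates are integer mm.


translate([169, 306, 0]) cube([2336, 86, 171]);


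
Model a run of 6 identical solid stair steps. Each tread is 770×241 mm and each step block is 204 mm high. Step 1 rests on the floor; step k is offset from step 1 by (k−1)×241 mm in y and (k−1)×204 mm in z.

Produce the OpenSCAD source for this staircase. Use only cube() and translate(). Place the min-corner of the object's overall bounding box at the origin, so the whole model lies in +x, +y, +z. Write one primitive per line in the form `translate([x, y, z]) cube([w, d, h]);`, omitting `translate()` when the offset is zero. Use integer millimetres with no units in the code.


cube([770, 241, 204]);
translate([0, 241, 204]) cube([770, 241, 204]);
translate([0, 482, 408]) cube([770, 241, 204]);
translate([0, 723, 612]) cube([770, 241, 204]);
translate([0, 964, 816]) cube([770, 241, 204]);
translate([0, 1205, 1020]) cube([770, 241, 204]);


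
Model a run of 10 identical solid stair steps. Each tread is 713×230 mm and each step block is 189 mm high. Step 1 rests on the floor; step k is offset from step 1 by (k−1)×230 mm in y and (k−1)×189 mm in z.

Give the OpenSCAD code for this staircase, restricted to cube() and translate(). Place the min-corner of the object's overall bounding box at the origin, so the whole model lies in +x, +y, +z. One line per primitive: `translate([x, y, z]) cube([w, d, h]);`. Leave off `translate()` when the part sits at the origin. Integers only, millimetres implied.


cube([713, 230, 189]);
translate([0, 230, 189]) cube([713, 230, 189]);
translate([0, 460, 378]) cube([713, 230, 189]);
translate([0, 690, 567]) cube([713, 230, 189]);
translate([0, 920, 756]) cube([713, 230, 189]);
translate([0, 1150, 945]) cube([713, 230, 189]);
translate([0, 1380, 1134]) cube([713, 230, 189]);
translate([0, 1610, 1323]) cube([713, 230, 189]);
translate([0, 1840, 1512]) cube([713, 230, 189]);
translate([0, 2070, 1701]) cube([713, 230, 189]);


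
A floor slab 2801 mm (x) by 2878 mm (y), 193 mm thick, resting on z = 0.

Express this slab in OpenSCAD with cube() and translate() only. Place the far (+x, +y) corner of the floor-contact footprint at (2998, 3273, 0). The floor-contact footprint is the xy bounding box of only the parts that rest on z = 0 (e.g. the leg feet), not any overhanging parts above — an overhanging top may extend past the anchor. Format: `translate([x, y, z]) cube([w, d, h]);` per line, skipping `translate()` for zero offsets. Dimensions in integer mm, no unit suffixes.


translate([197, 395, 0]) cube([2801, 2878, 193]);


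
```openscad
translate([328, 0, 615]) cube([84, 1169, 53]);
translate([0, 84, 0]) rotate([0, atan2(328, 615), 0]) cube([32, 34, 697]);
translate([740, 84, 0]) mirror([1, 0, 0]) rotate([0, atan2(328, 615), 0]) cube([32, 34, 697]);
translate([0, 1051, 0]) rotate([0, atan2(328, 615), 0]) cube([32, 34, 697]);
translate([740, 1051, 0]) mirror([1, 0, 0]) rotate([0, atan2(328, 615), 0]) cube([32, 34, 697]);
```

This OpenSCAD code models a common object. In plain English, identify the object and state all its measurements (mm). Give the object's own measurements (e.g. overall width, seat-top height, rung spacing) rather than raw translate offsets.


A sawhorse. A 84×1169×53 mm beam (x, y, z) sits on two A-frame leg pairs. Each pair is two raked legs of 32×34 mm section (34 mm along y) splaying symmetrically in x. Each leg rises 615 mm vertically over 328 mm of horizontal reach and is 697 mm long along its own axis. Every leg's outer bottom edge rests on the floor and its outer top edge meets a bottom edge of the beam — the left legs (tilting toward +x) meet the beam's −x bottom edge, the right legs (their mirror images, tilting toward −x) meet its +x bottom edge — so the leg tops tuck under the beam, the beam's underside is 615 mm above the floor, and the feet are 740 mm apart outside-to-outside with the beam centred between them. The two leg pairs are set in 84 mm from either end of the beam.


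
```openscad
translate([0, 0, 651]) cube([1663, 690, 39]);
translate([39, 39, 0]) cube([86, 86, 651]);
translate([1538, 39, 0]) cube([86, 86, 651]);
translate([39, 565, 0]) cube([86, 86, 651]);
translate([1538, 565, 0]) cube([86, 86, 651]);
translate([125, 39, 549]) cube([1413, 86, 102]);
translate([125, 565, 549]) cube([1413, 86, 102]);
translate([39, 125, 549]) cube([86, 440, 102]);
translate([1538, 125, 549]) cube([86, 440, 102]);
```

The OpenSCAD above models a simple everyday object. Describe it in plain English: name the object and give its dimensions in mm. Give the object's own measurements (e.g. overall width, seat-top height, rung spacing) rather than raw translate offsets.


A table: top 1663 mm (x) × 690 mm (y), 39 mm thick, upper face at z = 690 mm, on four 86×86 mm square legs, each inset 39 mm from the nearest pair of top edges from z = 0 to the bottom of the top. Four apron rails, 86 mm thick and 102 mm tall, run between adjacent legs with their top edges flush with the underside of the top and their outer faces flush with the legs' outer faces.


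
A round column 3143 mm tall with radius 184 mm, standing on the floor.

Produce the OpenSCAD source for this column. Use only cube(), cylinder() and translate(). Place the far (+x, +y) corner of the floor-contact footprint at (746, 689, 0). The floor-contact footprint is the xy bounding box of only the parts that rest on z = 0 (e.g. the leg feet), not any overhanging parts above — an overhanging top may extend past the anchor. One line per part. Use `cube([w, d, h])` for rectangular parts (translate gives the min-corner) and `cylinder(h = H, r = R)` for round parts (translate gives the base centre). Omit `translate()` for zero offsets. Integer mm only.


translate([562, 505, 0]) cylinder(h = 3143, r = 184);


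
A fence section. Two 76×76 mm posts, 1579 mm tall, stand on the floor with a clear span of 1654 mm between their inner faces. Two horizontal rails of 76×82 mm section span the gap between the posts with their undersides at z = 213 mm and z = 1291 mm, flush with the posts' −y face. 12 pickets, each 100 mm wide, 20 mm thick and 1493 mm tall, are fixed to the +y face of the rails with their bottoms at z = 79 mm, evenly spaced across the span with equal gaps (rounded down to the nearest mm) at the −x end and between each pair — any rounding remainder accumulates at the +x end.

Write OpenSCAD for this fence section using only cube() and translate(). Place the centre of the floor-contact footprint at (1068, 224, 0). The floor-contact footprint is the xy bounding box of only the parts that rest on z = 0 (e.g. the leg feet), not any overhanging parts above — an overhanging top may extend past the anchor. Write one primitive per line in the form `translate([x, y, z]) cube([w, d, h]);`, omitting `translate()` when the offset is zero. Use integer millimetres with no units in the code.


translate([165, 186, 0]) cube([76, 76, 1579]);
translate([1895, 186, 0]) cube([76, 76, 1579]);
translate([241, 186, 213]) cube([1654, 76, 82]);
translate([241, 186, 1291]) cube([1654, 76, 82]);
translate([275, 262, 79]) cube([100, 20, 1493]);
translate([409, 262, 79]) cube([100, 20, 1493]);
translate([543, 262, 79]) cube([100, 20, 1493]);
translate([677, 262, 79]) cube([100, 20, 1493]);
translate([811, 262, 79]) cube([100, 20, 1493]);
translate([945, 262, 79]) cube([100, 20, 1493]);
translate([1079, 262, 79]) cube([100, 20, 1493]);
translate([1213, 262, 79]) cube([100, 20, 1493]);
translate([1347, 262, 79]) cube([100, 20, 1493]);
translate([1481, 262, 79]) cube([100, 20, 1493]);
translate([1615, 262, 79]) cube([100, 20, 1493]);
translate([1749, 262, 79]) cube([100, 20, 1493]);


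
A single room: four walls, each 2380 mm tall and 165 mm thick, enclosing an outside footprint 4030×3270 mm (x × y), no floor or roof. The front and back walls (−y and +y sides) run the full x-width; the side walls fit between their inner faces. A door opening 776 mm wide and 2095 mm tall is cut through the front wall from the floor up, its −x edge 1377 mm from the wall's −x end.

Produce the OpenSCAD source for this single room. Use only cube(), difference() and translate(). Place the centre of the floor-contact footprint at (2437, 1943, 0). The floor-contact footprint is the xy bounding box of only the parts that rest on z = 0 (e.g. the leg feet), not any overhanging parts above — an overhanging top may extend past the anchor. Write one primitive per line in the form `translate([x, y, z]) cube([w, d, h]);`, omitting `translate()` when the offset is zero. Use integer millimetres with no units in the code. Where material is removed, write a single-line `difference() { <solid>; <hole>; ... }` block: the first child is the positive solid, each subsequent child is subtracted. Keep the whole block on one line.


difference() { translate([422, 308, 0]) cube([4030, 165, 2380]); translate([1799, 308, 0]) cube([776, 165, 2095]); }
translate([422, 3413, 0]) cube([4030, 165, 2380]);
translate([422, 473, 0]) cube([165, 2940, 2380]);
translate([4287, 473, 0]) cube([165, 2940, 2380]);


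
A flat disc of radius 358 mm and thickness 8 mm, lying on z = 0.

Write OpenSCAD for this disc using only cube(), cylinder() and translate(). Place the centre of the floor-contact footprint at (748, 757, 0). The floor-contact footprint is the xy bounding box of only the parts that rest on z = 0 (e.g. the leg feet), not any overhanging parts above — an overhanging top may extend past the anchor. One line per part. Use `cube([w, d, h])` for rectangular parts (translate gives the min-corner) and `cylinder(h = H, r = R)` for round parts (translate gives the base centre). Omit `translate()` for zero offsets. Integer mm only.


translate([748, 757, 0]) cylinder(h = 8, r = 358);


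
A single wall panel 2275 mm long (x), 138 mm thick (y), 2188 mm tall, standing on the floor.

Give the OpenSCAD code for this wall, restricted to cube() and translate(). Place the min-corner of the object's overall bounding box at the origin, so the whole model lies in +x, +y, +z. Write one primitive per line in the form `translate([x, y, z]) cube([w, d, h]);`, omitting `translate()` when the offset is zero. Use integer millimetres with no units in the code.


cube([2275, 138, 2188]);


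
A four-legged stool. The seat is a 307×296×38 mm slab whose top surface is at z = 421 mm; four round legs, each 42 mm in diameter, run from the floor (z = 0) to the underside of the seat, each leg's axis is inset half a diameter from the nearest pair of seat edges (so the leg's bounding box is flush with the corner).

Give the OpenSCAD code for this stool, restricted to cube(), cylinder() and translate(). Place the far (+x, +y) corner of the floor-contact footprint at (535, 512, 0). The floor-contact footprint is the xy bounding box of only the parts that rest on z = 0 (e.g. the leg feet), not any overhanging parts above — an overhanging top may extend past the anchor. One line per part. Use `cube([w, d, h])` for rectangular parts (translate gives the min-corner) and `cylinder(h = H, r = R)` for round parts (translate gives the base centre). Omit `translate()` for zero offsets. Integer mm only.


translate([228, 216, 383]) cube([307, 296, 38]);
translate([249, 237, 0]) cylinder(h = 383, r = 21);
translate([514, 237, 0]) cylinder(h = 383, r = 21);
translate([249, 491, 0]) cylinder(h = 383, r = 21);
translate([514, 491, 0]) cylinder(h = 383, r = 21);


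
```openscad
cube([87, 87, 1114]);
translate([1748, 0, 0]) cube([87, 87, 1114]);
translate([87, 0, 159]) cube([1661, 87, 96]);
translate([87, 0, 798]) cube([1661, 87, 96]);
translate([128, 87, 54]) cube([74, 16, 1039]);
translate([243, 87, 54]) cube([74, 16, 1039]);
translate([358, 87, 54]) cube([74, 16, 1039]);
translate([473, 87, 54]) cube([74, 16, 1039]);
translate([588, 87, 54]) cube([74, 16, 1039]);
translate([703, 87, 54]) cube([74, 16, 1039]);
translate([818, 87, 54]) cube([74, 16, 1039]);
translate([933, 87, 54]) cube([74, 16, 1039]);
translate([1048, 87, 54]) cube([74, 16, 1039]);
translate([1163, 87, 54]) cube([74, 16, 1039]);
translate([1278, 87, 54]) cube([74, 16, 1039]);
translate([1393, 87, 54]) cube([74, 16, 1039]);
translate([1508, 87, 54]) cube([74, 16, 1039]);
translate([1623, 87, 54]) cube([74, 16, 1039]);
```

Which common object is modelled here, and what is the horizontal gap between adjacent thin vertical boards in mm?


A fence section. The picket gap is 41 mm.

Two posts, two rails, 14 pickets — a fence section. Span 1661 mm holds 14 pickets of 74 mm with 15 equal gaps: ⌊(1661 − 14·74) / 15⌋ = 41 mm.


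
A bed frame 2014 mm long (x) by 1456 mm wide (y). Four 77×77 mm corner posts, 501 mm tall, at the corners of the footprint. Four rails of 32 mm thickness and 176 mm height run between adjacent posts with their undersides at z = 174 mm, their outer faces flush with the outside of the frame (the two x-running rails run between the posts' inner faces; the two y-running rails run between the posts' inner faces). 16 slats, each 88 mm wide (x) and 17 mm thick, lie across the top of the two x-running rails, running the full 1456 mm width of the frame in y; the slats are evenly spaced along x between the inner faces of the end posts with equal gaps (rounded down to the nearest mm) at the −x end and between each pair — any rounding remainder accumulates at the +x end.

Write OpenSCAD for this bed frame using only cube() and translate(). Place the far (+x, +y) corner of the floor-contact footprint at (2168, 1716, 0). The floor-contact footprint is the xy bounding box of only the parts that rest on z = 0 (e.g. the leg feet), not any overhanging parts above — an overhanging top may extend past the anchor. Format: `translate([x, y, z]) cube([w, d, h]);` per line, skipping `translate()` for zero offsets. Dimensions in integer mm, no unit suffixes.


translate([154, 260, 0]) cube([77, 77, 501]);
translate([154, 1639, 0]) cube([77, 77, 501]);
translate([2091, 260, 0]) cube([77, 77, 501]);
translate([2091, 1639, 0]) cube([77, 77, 501]);
translate([231, 260, 174]) cube([1860, 32, 176]);
translate([231, 1684, 174]) cube([1860, 32, 176]);
translate([154, 337, 174]) cube([32, 1302, 176]);
translate([2136, 337, 174]) cube([32, 1302, 176]);
translate([257, 260, 350]) cube([88, 1456, 17]);
translate([371, 260, 350]) cube([88, 1456, 17]);
translate([485, 260, 350]) cube([88, 1456, 17]);
translate([599, 260, 350]) cube([88, 1456, 17]);
translate([713, 260, 350]) cube([88, 1456, 17]);
translate([827, 260, 350]) cube([88, 1456, 17]);
translate([941, 260, 350]) cube([88, 1456, 17]);
translate([1055, 260, 350]) cube([88, 1456, 17]);
translate([1169, 260, 350]) cube([88, 1456, 17]);
translate([1283, 260, 350]) cube([88, 1456, 17]);
translate([1397, 260, 350]) cube([88, 1456, 17]);
translate([1511, 260, 350]) cube([88, 1456, 17]);
translate([1625, 260, 350]) cube([88, 1456, 17]);
translate([1739, 260, 350]) cube([88, 1456, 17]);
translate([1853, 260, 350]) cube([88, 1456, 17]);
translate([1967, 260, 350]) cube([88, 1456, 17]);
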